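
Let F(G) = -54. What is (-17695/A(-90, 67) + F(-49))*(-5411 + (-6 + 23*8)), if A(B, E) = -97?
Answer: -65187481/97 ≈ -6.7204e+5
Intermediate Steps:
(-17695/A(-90, 67) + F(-49))*(-5411 + (-6 + 23*8)) = (-17695/(-97) - 54)*(-5411 + (-6 + 23*8)) = (-17695*(-1/97) - 54)*(-5411 + (-6 + 184)) = (17695/97 - 54)*(-5411 + 178) = (12457/97)*(-5233) = -65187481/97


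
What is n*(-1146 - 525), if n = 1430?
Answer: -2389530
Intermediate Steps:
n*(-1146 - 525) = 1430*(-1146 - 525) = 1430*(-1671) = -2389530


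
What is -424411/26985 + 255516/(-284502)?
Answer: -21273479597/1279547745 ≈ -16.626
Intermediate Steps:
-424411/26985 + 255516/(-284502) = -424411*1/26985 + 255516*(-1/284502) = -424411/26985 - 42586/47417 = -21273479597/1279547745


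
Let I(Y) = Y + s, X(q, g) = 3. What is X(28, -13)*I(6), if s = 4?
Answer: 30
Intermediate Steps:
I(Y) = 4 + Y (I(Y) = Y + 4 = 4 + Y)
X(28, -13)*I(6) = 3*(4 + 6) = 3*10 = 30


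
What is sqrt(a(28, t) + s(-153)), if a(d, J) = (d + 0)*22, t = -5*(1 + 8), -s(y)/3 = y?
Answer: 5*sqrt(43) ≈ 32.787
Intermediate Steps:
s(y) = -3*y
t = -45 (t = -5*9 = -45)
a(d, J) = 22*d (a(d, J) = d*22 = 22*d)
sqrt(a(28, t) + s(-153)) = sqrt(22*28 - 3*(-153)) = sqrt(616 + 459) = sqrt(1075) = 5*sqrt(43)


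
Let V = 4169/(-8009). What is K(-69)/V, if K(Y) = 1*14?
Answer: -112126/4169 ≈ -26.895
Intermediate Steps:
K(Y) = 14
V = -4169/8009 (V = 4169*(-1/8009) = -4169/8009 ≈ -0.52054)
K(-69)/V = 14/(-4169/8009) = 14*(-8009/4169) = -112126/4169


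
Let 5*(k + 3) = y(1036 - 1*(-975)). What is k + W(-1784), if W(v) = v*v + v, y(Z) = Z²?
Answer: 19948466/5 ≈ 3.9897e+6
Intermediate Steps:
W(v) = v + v² (W(v) = v² + v = v + v²)
k = 4044106/5 (k = -3 + (1036 - 1*(-975))²/5 = -3 + (1036 + 975)²/5 = -3 + (⅕)*2011² = -3 + (⅕)*4044121 = -3 + 4044121/5 = 4044106/5 ≈ 8.0882e+5)
k + W(-1784) = 4044106/5 - 1784*(1 - 1784) = 4044106/5 - 1784*(-1783) = 4044106/5 + 3180872 = 19948466/5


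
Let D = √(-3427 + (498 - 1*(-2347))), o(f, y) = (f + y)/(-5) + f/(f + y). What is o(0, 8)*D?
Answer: -8*I*√582/5 ≈ -38.599*I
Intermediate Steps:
o(f, y) = -f/5 - y/5 + f/(f + y) (o(f, y) = (f + y)*(-⅕) + f/(f + y) = (-f/5 - y/5) + f/(f + y) = -f/5 - y/5 + f/(f + y))
D = I*√582 (D = √(-3427 + (498 + 2347)) = √(-3427 + 2845) = √(-582) = I*√582 ≈ 24.125*I)
o(0, 8)*D = ((-1*0² - 1*8² + 5*0 - 2*0*8)/(5*(0 + 8)))*(I*√582) = ((⅕)*(-1*0 - 1*64 + 0 + 0)/8)*(I*√582) = ((⅕)*(⅛)*(0 - 64 + 0 + 0))*(I*√582) = ((⅕)*(⅛)*(-64))*(I*√582) = -8*I*√582/5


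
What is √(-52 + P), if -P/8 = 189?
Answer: 2*I*√391 ≈ 39.547*I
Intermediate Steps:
P = -1512 (P = -8*189 = -1512)
√(-52 + P) = √(-52 - 1512) = √(-1564) = 2*I*√391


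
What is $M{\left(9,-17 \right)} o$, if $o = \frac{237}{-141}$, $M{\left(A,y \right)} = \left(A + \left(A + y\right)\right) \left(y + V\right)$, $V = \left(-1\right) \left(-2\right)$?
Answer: $\frac{1185}{47} \approx 25.213$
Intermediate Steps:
$V = 2$
$M{\left(A,y \right)} = \left(2 + y\right) \left(y + 2 A\right)$ ($M{\left(A,y \right)} = \left(A + \left(A + y\right)\right) \left(y + 2\right) = \left(y + 2 A\right) \left(2 + y\right) = \left(2 + y\right) \left(y + 2 A\right)$)
$o = - \frac{79}{47}$ ($o = 237 \left(- \frac{1}{141}\right) = - \frac{79}{47} \approx -1.6809$)
$M{\left(9,-17 \right)} o = \left(\left(-17\right)^{2} + 2 \left(-17\right) + 4 \cdot 9 + 2 \cdot 9 \left(-17\right)\right) \left(- \frac{79}{47}\right) = \left(289 - 34 + 36 - 306\right) \left(- \frac{79}{47}\right) = \left(-15\right) \left(- \frac{79}{47}\right) = \frac{1185}{47}$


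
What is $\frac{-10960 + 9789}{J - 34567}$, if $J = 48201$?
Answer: $- \frac{1171}{13634} \approx -0.085888$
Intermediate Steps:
$\frac{-10960 + 9789}{J - 34567} = \frac{-10960 + 9789}{48201 - 34567} = - \frac{1171}{13634}$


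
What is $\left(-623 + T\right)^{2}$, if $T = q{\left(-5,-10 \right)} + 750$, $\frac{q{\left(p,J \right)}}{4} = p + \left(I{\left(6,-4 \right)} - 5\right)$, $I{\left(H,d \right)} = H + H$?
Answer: $18225$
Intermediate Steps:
$I{\left(H,d \right)} = 2 H$
$q{\left(p,J \right)} = 28 + 4 p$ ($q{\left(p,J \right)} = 4 \left(p + \left(2 \cdot 6 - 5\right)\right) = 4 \left(p + \left(12 - 5\right)\right) = 4 \left(p + 7\right) = 4 \left(7 + p\right) = 28 + 4 p$)
$T = 758$ ($T = \left(28 + 4 \left(-5\right)\right) + 750 = \left(28 - 20\right) + 750 = 8 + 750 = 758$)
$\left(-623 + T\right)^{2} = \left(-623 + 758\right)^{2} = 135^{2} = 18225$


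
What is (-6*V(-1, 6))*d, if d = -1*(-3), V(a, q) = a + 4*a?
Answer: 90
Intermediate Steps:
V(a, q) = 5*a
d = 3
(-6*V(-1, 6))*d = -30*(-1)*3 = -6*(-5)*3 = 30*3 = 90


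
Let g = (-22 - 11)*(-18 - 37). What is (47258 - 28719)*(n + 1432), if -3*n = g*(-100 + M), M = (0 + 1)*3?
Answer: 1114509063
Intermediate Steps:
M = 3 (M = 1*3 = 3)
g = 1815 (g = -33*(-55) = 1815)
n = 58685 (n = -605*(-100 + 3) = -605*(-97) = -⅓*(-176055) = 58685)
(47258 - 28719)*(n + 1432) = (47258 - 28719)*(58685 + 1432) = 18539*60117 = 1114509063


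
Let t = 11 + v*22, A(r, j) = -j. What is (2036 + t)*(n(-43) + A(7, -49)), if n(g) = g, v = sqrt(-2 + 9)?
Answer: 12282 + 132*sqrt(7) ≈ 12631.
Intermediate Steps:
v = sqrt(7) ≈ 2.6458
t = 11 + 22*sqrt(7) (t = 11 + sqrt(7)*22 = 11 + 22*sqrt(7) ≈ 69.207)
(2036 + t)*(n(-43) + A(7, -49)) = (2036 + (11 + 22*sqrt(7)))*(-43 - 1*(-49)) = (2047 + 22*sqrt(7))*(-43 + 49) = (2047 + 22*sqrt(7))*6 = 12282 + 132*sqrt(7)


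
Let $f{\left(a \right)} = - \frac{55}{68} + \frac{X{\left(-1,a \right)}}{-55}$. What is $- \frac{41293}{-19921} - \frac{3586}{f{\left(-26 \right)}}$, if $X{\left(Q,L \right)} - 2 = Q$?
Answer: $\frac{267300999689}{61615653} \approx 4338.2$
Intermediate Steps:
$X{\left(Q,L \right)} = 2 + Q$
$f{\left(a \right)} = - \frac{3093}{3740}$ ($f{\left(a \right)} = - \frac{55}{68} + \frac{2 - 1}{-55} = \left(-55\right) \frac{1}{68} + 1 \left(- \frac{1}{55}\right) = - \frac{55}{68} - \frac{1}{55} = - \frac{3093}{3740}$)
$- \frac{41293}{-19921} - \frac{3586}{f{\left(-26 \right)}} = - \frac{41293}{-19921} - \frac{3586}{- \frac{3093}{3740}} = \left(-41293\right) \left(- \frac{1}{19921}\right) - - \frac{13411640}{3093} = \frac{41293}{19921} + \frac{13411640}{3093} = \frac{267300999689}{61615653}$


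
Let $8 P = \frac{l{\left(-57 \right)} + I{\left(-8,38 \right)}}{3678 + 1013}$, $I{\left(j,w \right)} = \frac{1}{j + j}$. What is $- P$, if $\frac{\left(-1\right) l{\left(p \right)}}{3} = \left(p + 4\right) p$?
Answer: $\frac{145009}{600448} \approx 0.2415$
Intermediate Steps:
$I{\left(j,w \right)} = \frac{1}{2 j}$
$l{\left(p \right)} = - 3 p \left(4 + p\right)$ ($l{\left(p \right)} = - 3 \left(p + 4\right) p = - 3 \left(4 + p\right) p = - 3 p \left(4 + p\right)$)
$P = - \frac{145009}{600448}$ ($P = \frac{\left(\left(-3\right) \left(-57\right) \left(4 - 57\right) + \frac{1}{2 \left(-8\right)}\right) \frac{1}{3678 + 1013}}{8} = \frac{\left(\left(-3\right) \left(-57\right) \left(-53\right) + \frac{1}{2} \left(- \frac{1}{8}\right)\right) \frac{1}{4691}}{8} = \frac{\left(-9063 - \frac{1}{16}\right) \frac{1}{4691}}{8} = \frac{\left(- \frac{145009}{16}\right) \frac{1}{4691}}{8} = \frac{1}{8} \left(- \frac{145009}{75056}\right) = - \frac{145009}{600448} \approx -0.2415$)
$- P = \left(-1\right) \left(- \frac{145009}{600448}\right) = \frac{145009}{600448}$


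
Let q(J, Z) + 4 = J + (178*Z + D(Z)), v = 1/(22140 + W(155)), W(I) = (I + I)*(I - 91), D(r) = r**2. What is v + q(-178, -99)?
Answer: -335965939/41980 ≈ -8003.0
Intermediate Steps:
W(I) = 2*I*(-91 + I) (W(I) = (2*I)*(-91 + I) = 2*I*(-91 + I))
v = 1/41980 (v = 1/(22140 + 2*155*(-91 + 155)) = 1/(22140 + 2*155*64) = 1/(22140 + 19840) = 1/41980 ≈ 2.3821e-5)
q(J, Z) = -4 + J + Z**2 + 178*Z (q(J, Z) = -4 + (J + (178*Z + Z**2)) = -4 + (J + (Z**2 + 178*Z)) = -4 + (J + Z**2 + 178*Z) = -4 + J + Z**2 + 178*Z)
v + q(-178, -99) = 1/41980 + (-4 - 178 + (-99)**2 + 178*(-99)) = 1/41980 + (-4 - 178 + 9801 - 17622) = 1/41980 - 8003 = -335965939/41980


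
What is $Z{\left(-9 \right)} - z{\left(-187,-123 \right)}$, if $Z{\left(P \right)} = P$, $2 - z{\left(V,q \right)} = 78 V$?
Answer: $-14597$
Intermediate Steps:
$z{\left(V,q \right)} = 2 - 78 V$
$Z{\left(-9 \right)} - z{\left(-187,-123 \right)} = -9 - \left(2 - -14586\right) = -9 - \left(2 + 14586\right) = -9 - 14588 = -14597$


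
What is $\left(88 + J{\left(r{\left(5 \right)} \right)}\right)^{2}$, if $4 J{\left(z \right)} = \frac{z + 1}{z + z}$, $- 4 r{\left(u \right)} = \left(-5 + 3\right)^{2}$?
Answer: $7744$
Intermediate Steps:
$r{\left(u \right)} = -1$ ($r{\left(u \right)} = - \frac{\left(-5 + 3\right)^{2}}{4} = - \frac{\left(-2\right)^{2}}{4} = \left(- \frac{1}{4}\right) 4 = -1$)
$J{\left(z \right)} = \frac{1 + z}{8 z}$ ($J{\left(z \right)} = \frac{\left(z + 1\right) \frac{1}{z + z}}{4} = \frac{\left(1 + z\right) \frac{1}{2 z}}{4} = \frac{\frac{1}{2} \frac{1}{z} \left(1 + z\right)}{4} = \frac{1 + z}{8 z}$)
$\left(88 + J{\left(r{\left(5 \right)} \right)}\right)^{2} = \left(88 + \frac{1 - 1}{8 \left(-1\right)}\right)^{2} = \left(88 + \frac{1}{8} \left(-1\right) 0\right)^{2} = \left(88 + 0\right)^{2} = 88^{2} = 7744$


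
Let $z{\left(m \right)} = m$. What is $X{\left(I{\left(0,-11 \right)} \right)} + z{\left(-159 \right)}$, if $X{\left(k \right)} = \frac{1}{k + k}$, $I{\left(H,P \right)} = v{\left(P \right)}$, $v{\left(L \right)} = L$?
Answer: $- \frac{3499}{22} \approx -159.05$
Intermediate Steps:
$I{\left(H,P \right)} = P$
$X{\left(k \right)} = \frac{1}{2 k}$
$X{\left(I{\left(0,-11 \right)} \right)} + z{\left(-159 \right)} = \frac{1}{2 \left(-11\right)} - 159 = \frac{1}{2} \left(- \frac{1}{11}\right) - 159 = - \frac{1}{22} - 159 = - \frac{3499}{22}$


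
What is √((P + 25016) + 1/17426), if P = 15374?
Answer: √12265048593066/17426 ≈ 200.97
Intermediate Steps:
√((P + 25016) + 1/17426) = √((15374 + 25016) + 1/17426) = √(40390 + 1/17426) = √(703836141/17426) = √12265048593066/17426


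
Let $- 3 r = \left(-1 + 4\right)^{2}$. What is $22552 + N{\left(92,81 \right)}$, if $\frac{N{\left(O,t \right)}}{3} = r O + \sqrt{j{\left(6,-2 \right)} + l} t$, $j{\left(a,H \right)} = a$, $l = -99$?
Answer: $21724 + 243 i \sqrt{93} \approx 21724.0 + 2343.4 i$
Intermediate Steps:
$r = -3$ ($r = - \frac{\left(-1 + 4\right)^{2}}{3} = - \frac{3^{2}}{3} = \left(- \frac{1}{3}\right) 9 = -3$)
$N{\left(O,t \right)} = - 9 O + 3 i t \sqrt{93}$ ($N{\left(O,t \right)} = 3 \left(- 3 O + \sqrt{6 - 99} t\right) = 3 \left(- 3 O + \sqrt{-93} t\right) = 3 \left(- 3 O + i \sqrt{93} t\right) = 3 \left(- 3 O + i t \sqrt{93}\right) = - 9 O + 3 i t \sqrt{93}$)
$22552 + N{\left(92,81 \right)} = 22552 + \left(\left(-9\right) 92 + 3 i 81 \sqrt{93}\right) = 22552 - \left(828 - 243 i \sqrt{93}\right) = 21724 + 243 i \sqrt{93}$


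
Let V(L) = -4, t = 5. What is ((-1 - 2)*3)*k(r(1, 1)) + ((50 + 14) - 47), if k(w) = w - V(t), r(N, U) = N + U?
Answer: -37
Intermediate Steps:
k(w) = 4 + w (k(w) = w - 1*(-4) = w + 4 = 4 + w)
((-1 - 2)*3)*k(r(1, 1)) + ((50 + 14) - 47) = ((-1 - 2)*3)*(4 + (1 + 1)) + ((50 + 14) - 47) = (-3*3)*(4 + 2) + (64 - 47) = -9*6 + 17 = -54 + 17 = -37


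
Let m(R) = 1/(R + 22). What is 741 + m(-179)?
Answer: 116336/157 ≈ 740.99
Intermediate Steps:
m(R) = 1/(22 + R)
741 + m(-179) = 741 + 1/(22 - 179) = 741 + 1/(-157) = 741 - 1/157 = 116336/157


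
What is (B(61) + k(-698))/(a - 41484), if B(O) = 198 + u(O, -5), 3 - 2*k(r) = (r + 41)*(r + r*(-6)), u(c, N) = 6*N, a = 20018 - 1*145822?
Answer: -208479/30416 ≈ -6.8543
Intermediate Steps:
a = -125804 (a = 20018 - 145822 = -125804)
k(r) = 3/2 + 5*r*(41 + r)/2 (k(r) = 3/2 - (r + 41)*(r + r*(-6))/2 = 3/2 - (41 + r)*(r - 6*r)/2 = 3/2 - (41 + r)*(-5*r)/2 = 3/2 - (-5)*r*(41 + r)/2 = 3/2 + 5*r*(41 + r)/2)
B(O) = 168 (B(O) = 198 + 6*(-5) = 198 - 30 = 168)
(B(61) + k(-698))/(a - 41484) = (168 + (3/2 + (5/2)*(-698)² + (205/2)*(-698)))/(-125804 - 41484) = (168 + (3/2 + (5/2)*487204 - 71545))/(-167288) = (168 + (3/2 + 1218010 - 71545))*(-1/167288) = (168 + 2292933/2)*(-1/167288) = (2293269/2)*(-1/167288) = -208479/30416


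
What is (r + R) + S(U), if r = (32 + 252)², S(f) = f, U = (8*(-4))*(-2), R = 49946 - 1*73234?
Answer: 57432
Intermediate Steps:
R = -23288 (R = 49946 - 73234 = -23288)
U = 64 (U = -32*(-2) = 64)
r = 80656 (r = 284² = 80656)
(r + R) + S(U) = (80656 - 23288) + 64 = 57368 + 64 = 57432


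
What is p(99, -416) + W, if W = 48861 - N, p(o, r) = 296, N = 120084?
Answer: -70927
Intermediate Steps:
W = -71223 (W = 48861 - 1*120084 = 48861 - 120084 = -71223)
p(99, -416) + W = 296 - 71223 = -70927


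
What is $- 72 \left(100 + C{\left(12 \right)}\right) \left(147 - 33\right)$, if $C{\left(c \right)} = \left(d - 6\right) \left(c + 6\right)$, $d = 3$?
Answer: $-377568$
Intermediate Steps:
$C{\left(c \right)} = -18 - 3 c$ ($C{\left(c \right)} = \left(3 - 6\right) \left(c + 6\right) = - 3 \left(6 + c\right) = -18 - 3 c$)
$- 72 \left(100 + C{\left(12 \right)}\right) \left(147 - 33\right) = - 72 \left(100 - 54\right) \left(147 - 33\right) = - 72 \left(100 - 54\right) 114 = - 72 \cdot 46 \cdot 114 = \left(-72\right) 5244 = -377568$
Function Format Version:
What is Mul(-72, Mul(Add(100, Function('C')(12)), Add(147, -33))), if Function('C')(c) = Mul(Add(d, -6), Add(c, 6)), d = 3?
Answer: -377568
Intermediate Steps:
Function('C')(c) = Add(-18, Mul(-3, c)) (Function('C')(c) = Mul(Add(3, -6), Add(c, 6)) = Mul(-3, Add(6, c)) = Add(-18, Mul(-3, c)))
Mul(-72, Mul(Add(100, Function('C')(12)), Add(147, -33))) = Mul(-72, Mul(Add(100, Add(-18, Mul(-3, 12))), Add(147, -33))) = Mul(-72, Mul(Add(100, Add(-18, -36)), 114)) = Mul(-72, Mul(Add(100, -54), 114)) = Mul(-72, Mul(46, 114)) = Mul(-72, 5244) = -377568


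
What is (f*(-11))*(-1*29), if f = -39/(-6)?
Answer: 4147/2 ≈ 2073.5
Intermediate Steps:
f = 13/2 (f = -39*(-1/6) = 13/2 ≈ 6.5000)
(f*(-11))*(-1*29) = ((13/2)*(-11))*(-1*29) = -143/2*(-29) = 4147/2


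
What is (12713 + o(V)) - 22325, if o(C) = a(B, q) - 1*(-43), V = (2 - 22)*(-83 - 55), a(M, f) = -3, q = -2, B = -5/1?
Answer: -9572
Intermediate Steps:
B = -5 (B = -5*1 = -5)
V = 2760 (V = -20*(-138) = 2760)
o(C) = 40 (o(C) = -3 - 1*(-43) = -3 + 43 = 40)
(12713 + o(V)) - 22325 = (12713 + 40) - 22325 = 12753 - 22325 = -9572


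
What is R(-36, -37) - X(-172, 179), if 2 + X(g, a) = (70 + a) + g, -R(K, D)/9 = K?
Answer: 249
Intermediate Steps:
R(K, D) = -9*K
X(g, a) = 68 + a + g (X(g, a) = -2 + ((70 + a) + g) = -2 + (70 + a + g) = 68 + a + g)
R(-36, -37) - X(-172, 179) = -9*(-36) - (68 + 179 - 172) = 324 - 1*75 = 324 - 75 = 249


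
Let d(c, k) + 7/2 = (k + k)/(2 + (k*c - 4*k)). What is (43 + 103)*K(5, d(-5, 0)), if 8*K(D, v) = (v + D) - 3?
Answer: -219/8 ≈ -27.375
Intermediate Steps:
d(c, k) = -7/2 + 2*k/(2 - 4*k + c*k) (d(c, k) = -7/2 + (k + k)/(2 + (k*c - 4*k)) = -7/2 + (2*k)/(2 + (c*k - 4*k)) = -7/2 + (2*k)/(2 + (-4*k + c*k)) = -7/2 + (2*k)/(2 - 4*k + c*k) = -7/2 + 2*k/(2 - 4*k + c*k))
K(D, v) = -3/8 + D/8 + v/8 (K(D, v) = ((v + D) - 3)/8 = ((D + v) - 3)/8 = (-3 + D + v)/8 = -3/8 + D/8 + v/8)
(43 + 103)*K(5, d(-5, 0)) = (43 + 103)*(-3/8 + (⅛)*5 + ((-14 + 32*0 - 7*(-5)*0)/(2*(2 - 4*0 - 5*0)))/8) = 146*(-3/8 + 5/8 + ((-14 + 0 + 0)/(2*(2 + 0 + 0)))/8) = 146*(-3/8 + 5/8 + ((½)*(-14)/2)/8) = 146*(-3/8 + 5/8 + ((½)*(½)*(-14))/8) = 146*(-3/8 + 5/8 + (⅛)*(-7/2)) = 146*(-3/8 + 5/8 - 7/16) = 146*(-3/16) = -219/8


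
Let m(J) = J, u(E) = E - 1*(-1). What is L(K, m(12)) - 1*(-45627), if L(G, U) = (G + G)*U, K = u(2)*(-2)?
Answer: 45483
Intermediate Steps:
u(E) = 1 + E (u(E) = E + 1 = 1 + E)
K = -6 (K = (1 + 2)*(-2) = 3*(-2) = -6)
L(G, U) = 2*G*U (L(G, U) = (2*G)*U = 2*G*U)
L(K, m(12)) - 1*(-45627) = 2*(-6)*12 - 1*(-45627) = -144 + 45627 = 45483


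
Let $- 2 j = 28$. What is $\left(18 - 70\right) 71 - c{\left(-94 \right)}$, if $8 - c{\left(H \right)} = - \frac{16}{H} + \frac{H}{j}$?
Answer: $- \frac{1215035}{329} \approx -3693.1$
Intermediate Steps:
$j = -14$ ($j = \left(- \frac{1}{2}\right) 28 = -14$)
$c{\left(H \right)} = 8 + \frac{16}{H} + \frac{H}{14}$ ($c{\left(H \right)} = 8 - \left(- \frac{16}{H} + \frac{H}{-14}\right) = 8 - \left(- \frac{16}{H} + H \left(- \frac{1}{14}\right)\right) = 8 - \left(- \frac{16}{H} - \frac{H}{14}\right) = 8 + \left(\frac{16}{H} + \frac{H}{14}\right) = 8 + \frac{16}{H} + \frac{H}{14}$)
$\left(18 - 70\right) 71 - c{\left(-94 \right)} = \left(18 - 70\right) 71 - \left(8 + \frac{16}{-94} + \frac{1}{14} \left(-94\right)\right) = \left(-52\right) 71 - \left(8 + 16 \left(- \frac{1}{94}\right) - \frac{47}{7}\right) = -3692 - \left(8 - \frac{8}{47} - \frac{47}{7}\right) = -3692 - \frac{367}{329} = - \frac{1215035}{329}$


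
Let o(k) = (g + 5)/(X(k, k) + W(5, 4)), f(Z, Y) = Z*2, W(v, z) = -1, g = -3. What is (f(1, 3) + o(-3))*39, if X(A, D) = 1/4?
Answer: -26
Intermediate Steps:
X(A, D) = ¼ (X(A, D) = 1*(¼) = ¼)
f(Z, Y) = 2*Z
o(k) = -8/3 (o(k) = (-3 + 5)/(¼ - 1) = 2/(-¾) = 2*(-4/3) = -8/3)
(f(1, 3) + o(-3))*39 = (2*1 - 8/3)*39 = (2 - 8/3)*39 = -⅔*39 = -26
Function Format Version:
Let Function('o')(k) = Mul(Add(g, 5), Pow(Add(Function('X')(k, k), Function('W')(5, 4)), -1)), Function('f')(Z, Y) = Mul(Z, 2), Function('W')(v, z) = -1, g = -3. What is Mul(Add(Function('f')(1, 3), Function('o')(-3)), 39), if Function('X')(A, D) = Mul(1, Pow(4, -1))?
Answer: -26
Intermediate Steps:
Function('X')(A, D) = Rational(1, 4) (Function('X')(A, D) = Mul(1, Rational(1, 4)) = Rational(1, 4))
Function('f')(Z, Y) = Mul(2, Z)
Function('o')(k) = Rational(-8, 3) (Function('o')(k) = Mul(Add(-3, 5), Pow(Add(Rational(1, 4), -1), -1)) = Mul(2, Pow(Rational(-3, 4), -1)) = Mul(2, Rational(-4, 3)) = Rational(-8, 3))
Mul(Add(Function('f')(1, 3), Function('o')(-3)), 39) = Mul(Add(Mul(2, 1), Rational(-8, 3)), 39) = Mul(Add(2, Rational(-8, 3)), 39) = Mul(Rational(-2, 3), 39) = -26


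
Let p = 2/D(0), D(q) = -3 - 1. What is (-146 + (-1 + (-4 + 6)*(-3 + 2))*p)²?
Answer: 83521/4 ≈ 20880.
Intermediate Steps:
D(q) = -4
p = -½ (p = 2/(-4) = 2*(-¼) = -½ ≈ -0.50000)
(-146 + (-1 + (-4 + 6)*(-3 + 2))*p)² = (-146 + (-1 + (-4 + 6)*(-3 + 2))*(-½))² = (-146 + (-1 + 2*(-1))*(-½))² = (-146 + (-1 - 2)*(-½))² = (-146 - 3*(-½))² = (-146 + 3/2)² = (-289/2)² = 83521/4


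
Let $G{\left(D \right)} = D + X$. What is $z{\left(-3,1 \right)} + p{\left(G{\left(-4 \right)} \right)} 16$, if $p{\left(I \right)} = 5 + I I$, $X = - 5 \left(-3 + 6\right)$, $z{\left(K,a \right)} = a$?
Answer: $5857$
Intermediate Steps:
$X = -15$ ($X = \left(-5\right) 3 = -15$)
$G{\left(D \right)} = -15 + D$ ($G{\left(D \right)} = D - 15 = -15 + D$)
$p{\left(I \right)} = 5 + I^{2}$
$z{\left(-3,1 \right)} + p{\left(G{\left(-4 \right)} \right)} 16 = 1 + \left(5 + \left(-15 - 4\right)^{2}\right) 16 = 1 + \left(5 + \left(-19\right)^{2}\right) 16 = 1 + \left(5 + 361\right) 16 = 1 + 366 \cdot 16 = 1 + 5856 = 5857$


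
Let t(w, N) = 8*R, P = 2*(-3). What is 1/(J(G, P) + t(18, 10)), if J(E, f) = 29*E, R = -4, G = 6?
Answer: 1/142 ≈ 0.0070423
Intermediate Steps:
P = -6
t(w, N) = -32 (t(w, N) = 8*(-4) = -32)
1/(J(G, P) + t(18, 10)) = 1/(29*6 - 32) = 1/(174 - 32) = 1/142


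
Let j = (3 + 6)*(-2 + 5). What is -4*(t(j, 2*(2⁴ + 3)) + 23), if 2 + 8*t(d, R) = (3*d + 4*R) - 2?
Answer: -413/2 ≈ -206.50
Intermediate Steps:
j = 27 (j = 9*3 = 27)
t(d, R) = -½ + R/2 + 3*d/8 (t(d, R) = -¼ + ((3*d + 4*R) - 2)/8 = -¼ + (-2 + 3*d + 4*R)/8 = -¼ + (-¼ + R/2 + 3*d/8) = -½ + R/2 + 3*d/8)
-4*(t(j, 2*(2⁴ + 3)) + 23) = -4*((-½ + (2*(2⁴ + 3))/2 + (3/8)*27) + 23) = -4*((-½ + (2*(16 + 3))/2 + 81/8) + 23) = -4*((-½ + (2*19)/2 + 81/8) + 23) = -4*((-½ + (½)*38 + 81/8) + 23) = -4*((-½ + 19 + 81/8) + 23) = -4*(229/8 + 23) = -4*413/8 = -413/2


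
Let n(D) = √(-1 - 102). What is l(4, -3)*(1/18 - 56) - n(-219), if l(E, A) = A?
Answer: 1007/6 - I*√103 ≈ 167.83 - 10.149*I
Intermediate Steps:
n(D) = I*√103 (n(D) = √(-103) = I*√103)
l(4, -3)*(1/18 - 56) - n(-219) = -3*(1/18 - 56) - I*√103 = -3*(-1007/18) - I*√103 = 1007/6 - I*√103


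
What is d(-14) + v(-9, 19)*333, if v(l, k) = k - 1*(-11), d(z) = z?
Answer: 9976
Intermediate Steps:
v(l, k) = 11 + k (v(l, k) = k + 11 = 11 + k)
d(-14) + v(-9, 19)*333 = -14 + (11 + 19)*333 = -14 + 30*333 = -14 + 9990 = 9976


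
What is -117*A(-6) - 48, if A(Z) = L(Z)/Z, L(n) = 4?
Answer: 30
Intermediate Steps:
A(Z) = 4/Z
-117*A(-6) - 48 = -468/(-6) - 48 = -468*(-1)/6 - 48 = -117*(-⅔) - 48 = 78 - 48 = 30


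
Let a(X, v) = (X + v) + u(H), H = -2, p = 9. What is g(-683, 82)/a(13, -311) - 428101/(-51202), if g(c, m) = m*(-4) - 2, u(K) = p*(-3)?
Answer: 31205897/3328130 ≈ 9.3764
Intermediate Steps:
u(K) = -27 (u(K) = 9*(-3) = -27)
g(c, m) = -2 - 4*m (g(c, m) = -4*m - 2 = -2 - 4*m)
a(X, v) = -27 + X + v (a(X, v) = (X + v) - 27 = -27 + X + v)
g(-683, 82)/a(13, -311) - 428101/(-51202) = (-2 - 4*82)/(-27 + 13 - 311) - 428101/(-51202) = (-2 - 328)/(-325) - 428101*(-1/51202) = -330*(-1/325) + 428101/51202 = 66/65 + 428101/51202 = 31205897/3328130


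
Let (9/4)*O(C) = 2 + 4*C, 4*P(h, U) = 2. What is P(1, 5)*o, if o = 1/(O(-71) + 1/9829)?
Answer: -29487/7391402 ≈ -0.0039894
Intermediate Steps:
P(h, U) = ½ (P(h, U) = (¼)*2 = ½)
O(C) = 8/9 + 16*C/9 (O(C) = 4*(2 + 4*C)/9 = 8/9 + 16*C/9)
o = -29487/3695701 (o = 1/((8/9 + (16/9)*(-71)) + 1/9829) = 1/((8/9 - 1136/9) + 1/9829) = 1/(-376/3 + 1/9829) = 1/(-3695701/29487) = -29487/3695701 ≈ -0.0079787)
P(1, 5)*o = (½)*(-29487/3695701) = -29487/7391402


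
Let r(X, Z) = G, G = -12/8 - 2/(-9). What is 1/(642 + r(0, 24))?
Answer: 18/11533 ≈ 0.0015607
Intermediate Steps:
G = -23/18 (G = -12*⅛ - 2*(-⅑) = -3/2 + 2/9 = -23/18 ≈ -1.2778)
r(X, Z) = -23/18
1/(642 + r(0, 24)) = 1/(642 - 23/18) = 1/(11533/18) = 18/11533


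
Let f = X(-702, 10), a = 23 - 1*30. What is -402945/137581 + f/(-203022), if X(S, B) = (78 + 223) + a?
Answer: -13641191434/4655328297 ≈ -2.9302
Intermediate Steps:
a = -7 (a = 23 - 30 = -7)
X(S, B) = 294 (X(S, B) = (78 + 223) - 7 = 301 - 7 = 294)
f = 294
-402945/137581 + f/(-203022) = -402945/137581 + 294/(-203022) = -402945*1/137581 + 294*(-1/203022) = -402945/137581 - 49/33837 = -13641191434/4655328297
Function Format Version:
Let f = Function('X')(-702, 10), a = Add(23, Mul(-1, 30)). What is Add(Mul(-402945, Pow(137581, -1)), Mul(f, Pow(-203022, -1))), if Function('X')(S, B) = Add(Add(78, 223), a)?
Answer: Rational(-13641191434, 4655328297) ≈ -2.9302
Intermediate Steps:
a = -7 (a = Add(23, -30) = -7)
Function('X')(S, B) = 294 (Function('X')(S, B) = Add(Add(78, 223), -7) = Add(301, -7) = 294)
f = 294
Add(Mul(-402945, Pow(137581, -1)), Mul(f, Pow(-203022, -1))) = Add(Mul(-402945, Pow(137581, -1)), Mul(294, Pow(-203022, -1))) = Add(Mul(-402945, Rational(1, 137581)), Mul(294, Rational(-1, 203022))) = Add(Rational(-402945, 137581), Rational(-49, 33837)) = Rational(-13641191434, 4655328297)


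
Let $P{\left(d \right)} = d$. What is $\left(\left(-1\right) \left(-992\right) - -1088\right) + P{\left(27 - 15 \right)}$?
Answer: $2092$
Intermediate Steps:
$\left(\left(-1\right) \left(-992\right) - -1088\right) + P{\left(27 - 15 \right)} = \left(\left(-1\right) \left(-992\right) - -1088\right) + \left(27 - 15\right) = \left(992 + 1088\right) + 12 = 2080 + 12 = 2092$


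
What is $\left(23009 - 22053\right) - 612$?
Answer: $344$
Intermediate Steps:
$\left(23009 - 22053\right) - 612 = 956 - 612 = 344$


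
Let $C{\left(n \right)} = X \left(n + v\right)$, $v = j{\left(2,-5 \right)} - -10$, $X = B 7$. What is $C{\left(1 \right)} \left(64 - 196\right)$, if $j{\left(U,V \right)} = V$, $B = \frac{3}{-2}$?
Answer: $8316$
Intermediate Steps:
$B = - \frac{3}{2}$ ($B = 3 \left(- \frac{1}{2}\right) = - \frac{3}{2} \approx -1.5$)
$X = - \frac{21}{2}$ ($X = \left(- \frac{3}{2}\right) 7 = - \frac{21}{2} \approx -10.5$)
$v = 5$ ($v = -5 - -10 = -5 + 10 = 5$)
$C{\left(n \right)} = - \frac{105}{2} - \frac{21 n}{2}$ ($C{\left(n \right)} = - \frac{21 \left(n + 5\right)}{2} = - \frac{21 \left(5 + n\right)}{2} = - \frac{105}{2} - \frac{21 n}{2}$)
$C{\left(1 \right)} \left(64 - 196\right) = \left(- \frac{105}{2} - \frac{21}{2}\right) \left(64 - 196\right) = \left(- \frac{105}{2} - \frac{21}{2}\right) \left(-132\right) = \left(-63\right) \left(-132\right) = 8316$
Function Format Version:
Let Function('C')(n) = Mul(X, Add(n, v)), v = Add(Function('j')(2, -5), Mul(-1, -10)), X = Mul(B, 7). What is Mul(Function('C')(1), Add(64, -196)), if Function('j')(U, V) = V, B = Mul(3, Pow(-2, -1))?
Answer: 8316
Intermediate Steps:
B = Rational(-3, 2) (B = Mul(3, Rational(-1, 2)) = Rational(-3, 2) ≈ -1.5000)
X = Rational(-21, 2) (X = Mul(Rational(-3, 2), 7) = Rational(-21, 2) ≈ -10.500)
v = 5 (v = Add(-5, Mul(-1, -10)) = Add(-5, 10) = 5)
Function('C')(n) = Add(Rational(-105, 2), Mul(Rational(-21, 2), n)) (Function('C')(n) = Mul(Rational(-21, 2), Add(n, 5)) = Mul(Rational(-21, 2), Add(5, n)) = Add(Rational(-105, 2), Mul(Rational(-21, 2), n)))
Mul(Function('C')(1), Add(64, -196)) = Mul(Add(Rational(-105, 2), Mul(Rational(-21, 2), 1)), Add(64, -196)) = Mul(Add(Rational(-105, 2), Rational(-21, 2)), -132) = Mul(-63, -132) = 8316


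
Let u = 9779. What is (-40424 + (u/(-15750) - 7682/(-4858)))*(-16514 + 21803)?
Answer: -389485516082069/1821750 ≈ -2.1380e+8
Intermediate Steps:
(-40424 + (u/(-15750) - 7682/(-4858)))*(-16514 + 21803) = (-40424 + (9779/(-15750) - 7682/(-4858)))*(-16514 + 21803) = (-40424 + (9779*(-1/15750) - 7682*(-1/4858)))*5289 = (-40424 + (-1397/2250 + 3841/2429))*5289 = (-40424 + 5248937/5465250)*5289 = -220922017063/5465250*5289 = -389485516082069/1821750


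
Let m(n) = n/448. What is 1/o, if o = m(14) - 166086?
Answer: -32/5314751 ≈ -6.0210e-6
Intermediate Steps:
m(n) = n/448 (m(n) = n*(1/448) = n/448)
o = -5314751/32 (o = (1/448)*14 - 166086 = 1/32 - 166086 = -5314751/32 ≈ -1.6609e+5)
1/o = 1/(-5314751/32) = -32/5314751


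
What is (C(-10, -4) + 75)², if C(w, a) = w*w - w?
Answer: 34225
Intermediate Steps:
C(w, a) = w² - w
(C(-10, -4) + 75)² = (-10*(-1 - 10) + 75)² = (-10*(-11) + 75)² = (110 + 75)² = 185² = 34225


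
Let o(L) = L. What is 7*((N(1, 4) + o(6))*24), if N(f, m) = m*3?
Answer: 3024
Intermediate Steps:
N(f, m) = 3*m
7*((N(1, 4) + o(6))*24) = 7*((3*4 + 6)*24) = 7*((12 + 6)*24) = 7*(18*24) = 7*432 = 3024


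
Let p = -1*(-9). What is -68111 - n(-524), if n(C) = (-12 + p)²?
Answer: -68120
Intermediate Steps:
p = 9
n(C) = 9 (n(C) = (-12 + 9)² = (-3)² = 9)
-68111 - n(-524) = -68111 - 1*9 = -68111 - 9 = -68120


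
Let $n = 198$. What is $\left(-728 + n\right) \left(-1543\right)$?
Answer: $817790$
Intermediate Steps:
$\left(-728 + n\right) \left(-1543\right) = \left(-728 + 198\right) \left(-1543\right) = \left(-530\right) \left(-1543\right) = 817790$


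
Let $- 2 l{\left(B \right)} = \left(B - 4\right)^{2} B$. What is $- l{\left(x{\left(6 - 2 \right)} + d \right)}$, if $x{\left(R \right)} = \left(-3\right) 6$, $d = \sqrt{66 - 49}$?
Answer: $-4883 + \frac{1293 \sqrt{17}}{2} \approx -2217.4$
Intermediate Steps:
$d = \sqrt{17} \approx 4.1231$
$x{\left(R \right)} = -18$
$l{\left(B \right)} = - \frac{B \left(-4 + B\right)^{2}}{2}$ ($l{\left(B \right)} = - \frac{\left(B - 4\right)^{2} B}{2} = - \frac{\left(-4 + B\right)^{2} B}{2} = - \frac{B \left(-4 + B\right)^{2}}{2}$)
$- l{\left(x{\left(6 - 2 \right)} + d \right)} = - \frac{\left(-1\right) \left(-18 + \sqrt{17}\right) \left(-4 - \left(18 - \sqrt{17}\right)\right)^{2}}{2} = - \frac{\left(-1\right) \left(-18 + \sqrt{17}\right) \left(-22 + \sqrt{17}\right)^{2}}{2} = - \frac{\left(-1\right) \left(-22 + \sqrt{17}\right)^{2} \left(-18 + \sqrt{17}\right)}{2} = \frac{\left(-22 + \sqrt{17}\right)^{2} \left(-18 + \sqrt{17}\right)}{2}$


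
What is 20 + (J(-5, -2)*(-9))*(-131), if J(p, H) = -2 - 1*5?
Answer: -8233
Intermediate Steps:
J(p, H) = -7 (J(p, H) = -2 - 5 = -7)
20 + (J(-5, -2)*(-9))*(-131) = 20 - 7*(-9)*(-131) = 20 + 63*(-131) = 20 - 8253 = -8233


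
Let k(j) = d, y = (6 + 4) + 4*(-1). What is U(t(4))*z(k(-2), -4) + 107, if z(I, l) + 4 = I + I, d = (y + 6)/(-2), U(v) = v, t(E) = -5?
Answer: 187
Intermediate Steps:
y = 6 (y = 10 - 4 = 6)
d = -6 (d = (6 + 6)/(-2) = 12*(-1/2) = -6)
k(j) = -6
z(I, l) = -4 + 2*I (z(I, l) = -4 + (I + I) = -4 + 2*I)
U(t(4))*z(k(-2), -4) + 107 = -5*(-4 + 2*(-6)) + 107 = -5*(-4 - 12) + 107 = -5*(-16) + 107 = 80 + 107 = 187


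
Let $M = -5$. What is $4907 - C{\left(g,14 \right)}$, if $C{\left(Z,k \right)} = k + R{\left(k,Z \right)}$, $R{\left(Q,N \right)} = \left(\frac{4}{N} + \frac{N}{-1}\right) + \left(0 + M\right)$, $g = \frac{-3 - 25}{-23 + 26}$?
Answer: $\frac{102671}{21} \approx 4889.1$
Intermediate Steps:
$g = - \frac{28}{3} \approx -9.3333$
$R{\left(Q,N \right)} = -5 - N + \frac{4}{N}$ ($R{\left(Q,N \right)} = \left(\frac{4}{N} + \frac{N}{-1}\right) + \left(0 - 5\right) = \left(\frac{4}{N} + N \left(-1\right)\right) - 5 = \left(\frac{4}{N} - N\right) - 5 = \left(- N + \frac{4}{N}\right) - 5 = -5 - N + \frac{4}{N}$)
$C{\left(Z,k \right)} = -5 + k - Z + \frac{4}{Z}$ ($C{\left(Z,k \right)} = k - \left(5 + Z - \frac{4}{Z}\right) = -5 + k - Z + \frac{4}{Z}$)
$4907 - C{\left(g,14 \right)} = 4907 - \left(-5 + 14 - - \frac{28}{3} + \frac{4}{- \frac{28}{3}}\right) = 4907 - \left(-5 + 14 + \frac{28}{3} + 4 \left(- \frac{3}{28}\right)\right) = 4907 - \left(-5 + 14 + \frac{28}{3} - \frac{3}{7}\right) = 4907 - \frac{376}{21} = \frac{102671}{21}$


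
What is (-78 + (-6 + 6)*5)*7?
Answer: -546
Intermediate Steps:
(-78 + (-6 + 6)*5)*7 = (-78 + 0*5)*7 = (-78 + 0)*7 = -78*7 = -546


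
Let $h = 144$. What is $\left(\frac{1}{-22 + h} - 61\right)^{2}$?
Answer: $\frac{55368481}{14884} \approx 3720.0$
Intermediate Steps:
$\left(\frac{1}{-22 + h} - 61\right)^{2} = \left(\frac{1}{-22 + 144} - 61\right)^{2} = \left(\frac{1}{122} - 61\right)^{2} = \left(- \frac{7441}{122}\right)^{2} = \frac{55368481}{14884}$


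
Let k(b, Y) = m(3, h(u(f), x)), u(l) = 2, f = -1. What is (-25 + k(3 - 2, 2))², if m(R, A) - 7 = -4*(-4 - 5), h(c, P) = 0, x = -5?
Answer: 324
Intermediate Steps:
m(R, A) = 43 (m(R, A) = 7 - 4*(-4 - 5) = 7 - 4*(-9) = 7 + 36 = 43)
k(b, Y) = 43
(-25 + k(3 - 2, 2))² = (-25 + 43)² = 18² = 324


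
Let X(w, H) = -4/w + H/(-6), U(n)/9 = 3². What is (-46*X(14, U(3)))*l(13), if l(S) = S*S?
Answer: 750191/7 ≈ 1.0717e+5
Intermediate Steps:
U(n) = 81 (U(n) = 9*3² = 9*9 = 81)
l(S) = S²
X(w, H) = -4/w - H/6 (X(w, H) = -4/w + H*(-⅙) = -4/w - H/6)
(-46*X(14, U(3)))*l(13) = -46*(-4/14 - ⅙*81)*13² = -46*(-4*1/14 - 27/2)*169 = -46*(-2/7 - 27/2)*169 = -46*(-193/14)*169 = (4439/7)*169 = 750191/7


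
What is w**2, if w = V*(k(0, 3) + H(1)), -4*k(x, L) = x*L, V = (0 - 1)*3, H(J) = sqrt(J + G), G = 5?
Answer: 54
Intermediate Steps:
H(J) = sqrt(5 + J) (H(J) = sqrt(J + 5) = sqrt(5 + J))
V = -3 (V = -1*3 = -3)
k(x, L) = -L*x/4 (k(x, L) = -x*L/4 = -L*x/4)
w = -3*sqrt(6) (w = -3*(-1/4*3*0 + sqrt(5 + 1)) = -3*(0 + sqrt(6)) = -3*sqrt(6) ≈ -7.3485)
w**2 = (-3*sqrt(6))**2 = 54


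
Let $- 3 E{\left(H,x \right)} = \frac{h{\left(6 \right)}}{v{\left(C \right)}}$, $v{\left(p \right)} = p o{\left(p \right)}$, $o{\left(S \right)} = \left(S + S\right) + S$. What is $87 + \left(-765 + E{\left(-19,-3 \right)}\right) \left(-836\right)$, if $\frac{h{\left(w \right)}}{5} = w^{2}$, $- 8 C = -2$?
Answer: $907147$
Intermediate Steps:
$C = \frac{1}{4}$ ($C = \left(- \frac{1}{8}\right) \left(-2\right) = \frac{1}{4} \approx 0.25$)
$h{\left(w \right)} = 5 w^{2}$
$o{\left(S \right)} = 3 S$ ($o{\left(S \right)} = 2 S + S = 3 S$)
$v{\left(p \right)} = 3 p^{2}$ ($v{\left(p \right)} = p 3 p = 3 p^{2}$)
$E{\left(H,x \right)} = -320$ ($E{\left(H,x \right)} = - \frac{5 \cdot 6^{2} \frac{1}{3 \left(\frac{1}{4}\right)^{2}}}{3} = - \frac{5 \cdot 36 \frac{1}{3 \cdot \frac{1}{16}}}{3} = - \frac{180 \frac{1}{\frac{3}{16}}}{3} = - \frac{180 \cdot \frac{16}{3}}{3} = \left(- \frac{1}{3}\right) 960 = -320$)
$87 + \left(-765 + E{\left(-19,-3 \right)}\right) \left(-836\right) = 87 + \left(-765 - 320\right) \left(-836\right) = 87 - -907060 = 87 + 907060 = 907147$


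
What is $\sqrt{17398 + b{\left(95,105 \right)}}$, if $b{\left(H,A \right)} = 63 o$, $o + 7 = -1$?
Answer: $\sqrt{16894} \approx 129.98$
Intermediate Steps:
$o = -8$ ($o = -7 - 1 = -8$)
$b{\left(H,A \right)} = -504$ ($b{\left(H,A \right)} = 63 \left(-8\right) = -504$)
$\sqrt{17398 + b{\left(95,105 \right)}} = \sqrt{17398 - 504} = \sqrt{16894}$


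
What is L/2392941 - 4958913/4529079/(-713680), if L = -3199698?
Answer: -1149157099706816603/859414949283335280 ≈ -1.3371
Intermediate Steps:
L/2392941 - 4958913/4529079/(-713680) = -3199698/2392941 - 4958913/4529079/(-713680) = -3199698*1/2392941 - 4958913*1/4529079*(-1/713680) = -1066566/797647 - 1652971/1509693*(-1/713680) = -1066566/797647 + 1652971/1077437700240 = -1149157099706816603/859414949283335280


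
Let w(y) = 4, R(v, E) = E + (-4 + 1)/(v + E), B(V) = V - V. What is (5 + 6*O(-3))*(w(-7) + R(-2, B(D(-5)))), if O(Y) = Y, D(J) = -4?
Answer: -143/2 ≈ -71.500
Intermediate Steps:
B(V) = 0
R(v, E) = E - 3/(E + v)
(5 + 6*O(-3))*(w(-7) + R(-2, B(D(-5)))) = (5 + 6*(-3))*(4 + (-3 + 0² + 0*(-2))/(0 - 2)) = (5 - 18)*(4 + (-3 + 0 + 0)/(-2)) = -13*(4 - ½*(-3)) = -13*(4 + 3/2) = -13*11/2 = -143/2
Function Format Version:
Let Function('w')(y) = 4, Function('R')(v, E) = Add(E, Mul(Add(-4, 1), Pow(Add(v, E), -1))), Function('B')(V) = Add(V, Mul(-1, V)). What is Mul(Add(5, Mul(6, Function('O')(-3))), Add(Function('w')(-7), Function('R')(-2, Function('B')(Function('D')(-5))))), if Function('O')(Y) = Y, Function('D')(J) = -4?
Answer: Rational(-143, 2) ≈ -71.500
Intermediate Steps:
Function('B')(V) = 0
Function('R')(v, E) = Add(E, Mul(-3, Pow(Add(E, v), -1)))
Mul(Add(5, Mul(6, Function('O')(-3))), Add(Function('w')(-7), Function('R')(-2, Function('B')(Function('D')(-5))))) = Mul(Add(5, Mul(6, -3)), Add(4, Mul(Pow(Add(0, -2), -1), Add(-3, Pow(0, 2), Mul(0, -2))))) = Mul(Add(5, -18), Add(4, Mul(Pow(-2, -1), Add(-3, 0, 0)))) = Mul(-13, Add(4, Mul(Rational(-1, 2), -3))) = Mul(-13, Add(4, Rational(3, 2))) = Mul(-13, Rational(11, 2)) = Rational(-143, 2)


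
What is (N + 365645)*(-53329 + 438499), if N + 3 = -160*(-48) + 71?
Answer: 143819781810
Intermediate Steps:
N = 7748 (N = -3 + (-160*(-48) + 71) = -3 + (7680 + 71) = -3 + 7751 = 7748)
(N + 365645)*(-53329 + 438499) = (7748 + 365645)*(-53329 + 438499) = 373393*385170 = 143819781810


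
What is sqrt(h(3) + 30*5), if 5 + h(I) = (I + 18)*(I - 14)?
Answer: I*sqrt(86) ≈ 9.2736*I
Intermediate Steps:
h(I) = -5 + (-14 + I)*(18 + I) (h(I) = -5 + (I + 18)*(I - 14) = -5 + (18 + I)*(-14 + I) = -5 + (-14 + I)*(18 + I))
sqrt(h(3) + 30*5) = sqrt((-257 + 3**2 + 4*3) + 30*5) = sqrt((-257 + 9 + 12) + 150) = sqrt(-236 + 150) = sqrt(-86) = I*sqrt(86)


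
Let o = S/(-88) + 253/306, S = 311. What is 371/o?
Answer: -4995144/36451 ≈ -137.04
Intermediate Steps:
o = -36451/13464 (o = 311/(-88) + 253/306 = 311*(-1/88) + 253*(1/306) = -311/88 + 253/306 = -36451/13464 ≈ -2.7073)
371/o = 371/(-36451/13464) = 371*(-13464/36451) = -4995144/36451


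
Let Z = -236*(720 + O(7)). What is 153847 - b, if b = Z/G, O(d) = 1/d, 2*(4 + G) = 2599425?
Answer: 2799389929745/18195919 ≈ 1.5385e+5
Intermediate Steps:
G = 2599417/2 (G = -4 + (½)*2599425 = -4 + 2599425/2 = 2599417/2 ≈ 1.2997e+6)
Z = -1189676/7 (Z = -236*(720 + 1/7) = -236*(720 + ⅐) = -236*5041/7 = -1189676/7 ≈ -1.6995e+5)
b = -2379352/18195919 (b = -1189676/(7*2599417/2) = -1189676/7*2/2599417 = -2379352/18195919 ≈ -0.13076)
153847 - b = 153847 - 1*(-2379352/18195919) = 153847 + 2379352/18195919 = 2799389929745/18195919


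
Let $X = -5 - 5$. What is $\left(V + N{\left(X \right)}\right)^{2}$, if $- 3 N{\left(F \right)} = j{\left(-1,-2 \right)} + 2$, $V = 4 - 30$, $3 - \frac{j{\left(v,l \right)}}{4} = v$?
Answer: $1024$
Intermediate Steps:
$j{\left(v,l \right)} = 12 - 4 v$
$X = -10$ ($X = -5 - 5 = -10$)
$V = -26$ ($V = 4 - 30 = -26$)
$N{\left(F \right)} = -6$ ($N{\left(F \right)} = - \frac{\left(12 - -4\right) + 2}{3} = - \frac{\left(12 + 4\right) + 2}{3} = - \frac{16 + 2}{3} = \left(- \frac{1}{3}\right) 18 = -6$)
$\left(V + N{\left(X \right)}\right)^{2} = \left(-26 - 6\right)^{2} = \left(-32\right)^{2} = 1024$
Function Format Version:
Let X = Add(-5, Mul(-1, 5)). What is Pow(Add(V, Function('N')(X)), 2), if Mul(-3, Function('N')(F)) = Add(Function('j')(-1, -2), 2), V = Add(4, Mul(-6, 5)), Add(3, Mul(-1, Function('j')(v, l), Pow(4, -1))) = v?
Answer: 1024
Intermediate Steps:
Function('j')(v, l) = Add(12, Mul(-4, v))
X = -10 (X = Add(-5, -5) = -10)
V = -26 (V = Add(4, -30) = -26)
Function('N')(F) = -6 (Function('N')(F) = Mul(Rational(-1, 3), Add(Add(12, Mul(-4, -1)), 2)) = Mul(Rational(-1, 3), Add(Add(12, 4), 2)) = Mul(Rational(-1, 3), Add(16, 2)) = Mul(Rational(-1, 3), 18) = -6)
Pow(Add(V, Function('N')(X)), 2) = Pow(Add(-26, -6), 2) = Pow(-32, 2) = 1024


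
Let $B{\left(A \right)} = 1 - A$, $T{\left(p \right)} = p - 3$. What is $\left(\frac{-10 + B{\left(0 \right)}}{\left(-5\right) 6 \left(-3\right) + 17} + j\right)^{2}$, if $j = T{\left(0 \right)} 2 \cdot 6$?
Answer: $\frac{14907321}{11449} \approx 1302.1$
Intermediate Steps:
$T{\left(p \right)} = -3 + p$ ($T{\left(p \right)} = p - 3 = -3 + p$)
$j = -36$ ($j = \left(-3 + 0\right) 2 \cdot 6 = \left(-3\right) 2 \cdot 6 = \left(-6\right) 6 = -36$)
$\left(\frac{-10 + B{\left(0 \right)}}{\left(-5\right) 6 \left(-3\right) + 17} + j\right)^{2} = \left(\frac{-10 + \left(1 - 0\right)}{\left(-5\right) 6 \left(-3\right) + 17} - 36\right)^{2} = \left(\frac{-10 + \left(1 + 0\right)}{\left(-30\right) \left(-3\right) + 17} - 36\right)^{2} = \left(\frac{-10 + 1}{90 + 17} - 36\right)^{2} = \left(- \frac{9}{107} - 36\right)^{2} = \left(- \frac{3861}{107}\right)^{2} = \frac{14907321}{11449}$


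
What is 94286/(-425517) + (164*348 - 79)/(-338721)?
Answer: -18729379529/48043847919 ≈ -0.38984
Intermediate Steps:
94286/(-425517) + (164*348 - 79)/(-338721) = 94286*(-1/425517) + (57072 - 79)*(-1/338721) = -94286/425517 + 56993*(-1/338721) = -94286/425517 - 56993/338721 = -18729379529/48043847919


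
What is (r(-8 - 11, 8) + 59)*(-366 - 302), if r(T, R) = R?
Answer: -44756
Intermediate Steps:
(r(-8 - 11, 8) + 59)*(-366 - 302) = (8 + 59)*(-366 - 302) = 67*(-668) = -44756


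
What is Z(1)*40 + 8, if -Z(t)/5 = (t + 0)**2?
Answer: -192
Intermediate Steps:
Z(t) = -5*t**2 (Z(t) = -5*(t + 0)**2 = -5*t**2)
Z(1)*40 + 8 = -5*1**2*40 + 8 = -5*1*40 + 8 = -5*40 + 8 = -200 + 8 = -192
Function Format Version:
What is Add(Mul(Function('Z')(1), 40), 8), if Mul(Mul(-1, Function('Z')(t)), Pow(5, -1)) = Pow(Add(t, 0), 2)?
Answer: -192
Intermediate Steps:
Function('Z')(t) = Mul(-5, Pow(t, 2)) (Function('Z')(t) = Mul(-5, Pow(Add(t, 0), 2)) = Mul(-5, Pow(t, 2)))
Add(Mul(Function('Z')(1), 40), 8) = Add(Mul(Mul(-5, Pow(1, 2)), 40), 8) = Add(Mul(Mul(-5, 1), 40), 8) = Add(Mul(-5, 40), 8) = Add(-200, 8) = -192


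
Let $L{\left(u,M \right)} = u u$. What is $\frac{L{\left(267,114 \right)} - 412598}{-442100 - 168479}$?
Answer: $\frac{341309}{610579} \approx 0.55899$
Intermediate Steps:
$L{\left(u,M \right)} = u^{2}$
$\frac{L{\left(267,114 \right)} - 412598}{-442100 - 168479} = \frac{267^{2} - 412598}{-442100 - 168479} = \frac{71289 - 412598}{-610579} = \left(-341309\right) \left(- \frac{1}{610579}\right) = \frac{341309}{610579}$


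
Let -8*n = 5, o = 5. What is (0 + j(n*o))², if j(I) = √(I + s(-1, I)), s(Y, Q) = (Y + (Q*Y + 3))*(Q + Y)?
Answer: -1553/64 ≈ -24.266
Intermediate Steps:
n = -5/8 (n = -⅛*5 = -5/8 ≈ -0.62500)
s(Y, Q) = (Q + Y)*(3 + Y + Q*Y) (s(Y, Q) = (Y + (3 + Q*Y))*(Q + Y) = (3 + Y + Q*Y)*(Q + Y) = (Q + Y)*(3 + Y + Q*Y))
j(I) = √(-2 - I² + 4*I) (j(I) = √(I + ((-1)² + 3*I + 3*(-1) + I*(-1) + I*(-1)² - I²)) = √(I + (1 + 3*I - 3 - I + I*1 - I²)) = √(I + (1 + 3*I - 3 - I + I - I²)) = √(I + (-2 - I² + 3*I)) = √(-2 - I² + 4*I))
(0 + j(n*o))² = (0 + √(-2 - (-5/8*5)² + 4*(-5/8*5)))² = (0 + √(-2 - (-25/8)² + 4*(-25/8)))² = (0 + √(-2 - 1*625/64 - 25/2))² = (0 + √(-2 - 625/64 - 25/2))² = (0 + √(-1553/64))² = (0 + I*√1553/8)² = (I*√1553/8)² = -1553/64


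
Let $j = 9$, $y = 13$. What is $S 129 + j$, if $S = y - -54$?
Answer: $8652$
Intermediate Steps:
$S = 67$ ($S = 13 - -54 = 13 + 54 = 67$)
$S 129 + j = 67 \cdot 129 + 9 = 8643 + 9 = 8652$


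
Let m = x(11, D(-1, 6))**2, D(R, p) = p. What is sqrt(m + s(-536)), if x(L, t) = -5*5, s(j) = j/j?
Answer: sqrt(626) ≈ 25.020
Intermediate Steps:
s(j) = 1
x(L, t) = -25
m = 625 (m = (-25)**2 = 625)
sqrt(m + s(-536)) = sqrt(625 + 1) = sqrt(626)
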